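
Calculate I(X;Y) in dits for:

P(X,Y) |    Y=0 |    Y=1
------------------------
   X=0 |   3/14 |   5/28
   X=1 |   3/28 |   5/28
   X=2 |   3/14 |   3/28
0.0114 dits

Mutual information: I(X;Y) = H(X) + H(Y) - H(X,Y)

Marginals:
P(X) = (11/28, 2/7, 9/28), H(X) = 0.4733 dits
P(Y) = (15/28, 13/28), H(Y) = 0.2999 dits

Joint entropy: H(X,Y) = 0.7618 dits

I(X;Y) = 0.4733 + 0.2999 - 0.7618 = 0.0114 dits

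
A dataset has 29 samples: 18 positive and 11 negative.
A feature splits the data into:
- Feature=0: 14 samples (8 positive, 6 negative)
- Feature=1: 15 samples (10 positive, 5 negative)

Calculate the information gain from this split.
0.0069 bits

Information Gain = H(Y) - H(Y|Feature)

Before split:
P(positive) = 18/29 = 0.6207
H(Y) = 0.9576 bits

After split:
Feature=0: H = 0.9852 bits (weight = 14/29)
Feature=1: H = 0.9183 bits (weight = 15/29)
H(Y|Feature) = (14/29)×0.9852 + (15/29)×0.9183 = 0.9506 bits

Information Gain = 0.9576 - 0.9506 = 0.0069 bits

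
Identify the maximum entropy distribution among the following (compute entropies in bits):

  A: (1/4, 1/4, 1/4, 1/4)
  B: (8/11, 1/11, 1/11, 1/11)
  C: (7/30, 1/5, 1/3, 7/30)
A

For a discrete distribution over n outcomes, entropy is maximized by the uniform distribution.

Computing entropies:
H(A) = 2.0000 bits
H(B) = 1.2776 bits
H(C) = 1.9725 bits

The uniform distribution (where all probabilities equal 1/4) achieves the maximum entropy of log_2(4) = 2.0000 bits.

Distribution A has the highest entropy.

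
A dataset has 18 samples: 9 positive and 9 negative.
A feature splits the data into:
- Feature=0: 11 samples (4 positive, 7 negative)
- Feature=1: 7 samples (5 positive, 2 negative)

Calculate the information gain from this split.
0.0864 bits

Information Gain = H(Y) - H(Y|Feature)

Before split:
P(positive) = 9/18 = 0.5000
H(Y) = 1.0000 bits

After split:
Feature=0: H = 0.9457 bits (weight = 11/18)
Feature=1: H = 0.8631 bits (weight = 7/18)
H(Y|Feature) = (11/18)×0.9457 + (7/18)×0.8631 = 0.9136 bits

Information Gain = 1.0000 - 0.9136 = 0.0864 bits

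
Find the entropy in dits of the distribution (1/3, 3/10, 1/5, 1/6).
0.5854 dits

Shannon entropy is H(X) = -Σ p(x) log p(x).

For P = (1/3, 3/10, 1/5, 1/6):
H = -1/3 × log_10(1/3) -3/10 × log_10(3/10) -1/5 × log_10(1/5) -1/6 × log_10(1/6)
H = 0.5854 dits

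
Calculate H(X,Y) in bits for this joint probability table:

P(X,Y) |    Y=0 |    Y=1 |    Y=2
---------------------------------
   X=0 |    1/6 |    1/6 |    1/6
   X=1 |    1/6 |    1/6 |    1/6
2.5850 bits

Joint entropy is H(X,Y) = -Σ_{x,y} p(x,y) log p(x,y).

Summing over all non-zero entries:
H(X,Y) = -[1/6·log_2(1/6) + 1/6·log_2(1/6) + 1/6·log_2(1/6) + 1/6·log_2(1/6) + 1/6·log_2(1/6) + 1/6·log_2(1/6)]
H(X,Y) = 2.5850 bits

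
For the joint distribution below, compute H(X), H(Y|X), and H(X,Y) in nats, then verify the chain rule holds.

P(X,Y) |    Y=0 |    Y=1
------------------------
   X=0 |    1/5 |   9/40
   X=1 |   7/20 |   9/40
H(X,Y) = 1.3606, H(X) = 0.6819, H(Y|X) = 0.6787 (all in nats)

Chain rule: H(X,Y) = H(X) + H(Y|X)

Left side — joint entropy directly:
H(X,Y) = -Σ p(x,y) log p(x,y) = 1.3606 nats

Right side — compute H(Y|X) from the conditional distributions:
P(X) = (17/40, 23/40), so H(X) = 0.6819 nats
H(Y|X) = Σ_x P(X=x) · H(Y|X=x):
  P(Y|X=0) = (8/17, 9/17), H(Y|X=0) = 0.6914, weight P(X=0) = 17/40
  P(Y|X=1) = (14/23, 9/23), H(Y|X=1) = 0.6693, weight P(X=1) = 23/40
H(Y|X) = 0.6787 nats

H(X) + H(Y|X) = 0.6819 + 0.6787 = 1.3606 nats

Both sides equal 1.3606 nats. ✓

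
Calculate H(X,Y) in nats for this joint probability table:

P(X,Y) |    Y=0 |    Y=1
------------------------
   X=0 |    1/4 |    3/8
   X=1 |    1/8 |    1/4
1.3209 nats

Joint entropy is H(X,Y) = -Σ_{x,y} p(x,y) log p(x,y).

Summing over all non-zero entries:
H(X,Y) = -[1/4·log_e(1/4) + 3/8·log_e(3/8) + 1/8·log_e(1/8) + 1/4·log_e(1/4)]
H(X,Y) = 1.3209 nats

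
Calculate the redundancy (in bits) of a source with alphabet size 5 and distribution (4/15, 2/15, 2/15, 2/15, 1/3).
0.1223 bits

Redundancy measures how far a source is from maximum entropy:
R = H_max - H(X)

Maximum entropy for 5 symbols: H_max = log_2(5) = 2.3219 bits
Actual entropy: H(X) = 2.1996 bits
Redundancy: R = 2.3219 - 2.1996 = 0.1223 bits

This redundancy represents potential for compression: the source could be compressed by 0.1223 bits per symbol.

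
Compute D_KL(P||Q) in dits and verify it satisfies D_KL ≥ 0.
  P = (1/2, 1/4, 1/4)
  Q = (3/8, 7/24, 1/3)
0.0145 dits

KL divergence satisfies the Gibbs inequality: D_KL(P||Q) ≥ 0 for all distributions P, Q.

D_KL(P||Q) = Σ p(x) log(p(x)/q(x))
Term by term:
  x=0: 1/2 × log_10[(1/2)/(3/8)] = 0.0625
  x=1: 1/4 × log_10[(1/4)/(7/24)] = -0.0167
  x=2: 1/4 × log_10[(1/4)/(1/3)] = -0.0312
D_KL(P||Q) = 0.0145 dits

D_KL(P||Q) = 0.0145 ≥ 0 ✓

This non-negativity is a fundamental property: relative entropy cannot be negative because it measures how different Q is from P.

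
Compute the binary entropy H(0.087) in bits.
0.4264 bits

The binary entropy function is:
H(p) = -p log(p) - (1-p) log(1-p)

H(0.087) = -0.087 × log_2(0.087) - 0.913 × log_2(0.913)
H(0.087) = 0.4264 bits

Note: Binary entropy is maximized at p=0.5 (H=1 bit) and minimized at p=0 or p=1 (H=0).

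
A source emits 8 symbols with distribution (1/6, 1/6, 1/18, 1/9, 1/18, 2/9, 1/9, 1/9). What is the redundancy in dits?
0.0410 dits

Redundancy measures how far a source is from maximum entropy:
R = H_max - H(X)

Maximum entropy for 8 symbols: H_max = log_10(8) = 0.9031 dits
Actual entropy: H(X) = 0.8621 dits
Redundancy: R = 0.9031 - 0.8621 = 0.0410 dits

This redundancy represents potential for compression: the source could be compressed by 0.0410 dits per symbol.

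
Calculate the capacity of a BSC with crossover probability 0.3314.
0.0836 bits

For a binary symmetric channel (BSC) with error probability p:
Capacity C = 1 - H(p) bits per symbol

where H(p) = -p log₂(p) - (1-p) log₂(1-p) is the binary entropy function.

H(0.3314) = 0.9164 bits
C = 1 - 0.9164 = 0.0836 bits per symbol

This means we can reliably transmit up to 0.0836 bits of information per channel use.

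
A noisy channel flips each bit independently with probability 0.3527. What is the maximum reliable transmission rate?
0.0635 bits

For a binary symmetric channel (BSC) with error probability p:
Capacity C = 1 - H(p) bits per symbol

where H(p) = -p log₂(p) - (1-p) log₂(1-p) is the binary entropy function.

H(0.3527) = 0.9365 bits
C = 1 - 0.9365 = 0.0635 bits per symbol

This means we can reliably transmit up to 0.0635 bits of information per channel use.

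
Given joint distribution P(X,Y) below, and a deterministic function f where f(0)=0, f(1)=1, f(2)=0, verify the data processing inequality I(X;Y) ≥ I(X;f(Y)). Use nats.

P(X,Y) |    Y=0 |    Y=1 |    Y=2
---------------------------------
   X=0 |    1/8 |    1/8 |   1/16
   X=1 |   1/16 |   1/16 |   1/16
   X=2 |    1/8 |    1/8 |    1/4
I(X;Y) = 0.0393, I(X;f(Y)) = 0.0103, inequality holds: 0.0393 ≥ 0.0103

Data Processing Inequality: For any Markov chain X → Y → Z, we have I(X;Y) ≥ I(X;Z).

Here Z = f(Y) is a deterministic function of Y, forming X → Y → Z.

Original I(X;Y) = 0.0393 nats

After applying f:
P(X,Z) where Z=f(Y):
- P(X,Z=0) = P(X,Y=0) + P(X,Y=2)
- P(X,Z=1) = P(X,Y=1)

I(X;Z) = I(X;f(Y)) = 0.0103 nats

Verification: 0.0393 ≥ 0.0103 ✓

Information cannot be created by processing; the function f can only lose information about X.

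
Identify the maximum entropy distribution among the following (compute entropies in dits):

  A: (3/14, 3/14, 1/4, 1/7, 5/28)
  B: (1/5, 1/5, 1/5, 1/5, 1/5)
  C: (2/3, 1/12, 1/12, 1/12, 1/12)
B

For a discrete distribution over n outcomes, entropy is maximized by the uniform distribution.

Computing entropies:
H(A) = 0.6916 dits
H(B) = 0.6990 dits
H(C) = 0.4771 dits

The uniform distribution (where all probabilities equal 1/5) achieves the maximum entropy of log_10(5) = 0.6990 dits.

Distribution B has the highest entropy.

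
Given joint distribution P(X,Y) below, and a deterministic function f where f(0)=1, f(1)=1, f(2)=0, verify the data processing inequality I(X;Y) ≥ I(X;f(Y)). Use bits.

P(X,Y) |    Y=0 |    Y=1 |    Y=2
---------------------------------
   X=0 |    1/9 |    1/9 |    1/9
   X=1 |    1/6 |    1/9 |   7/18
I(X;Y) = 0.0443, I(X;f(Y)) = 0.0407, inequality holds: 0.0443 ≥ 0.0407

Data Processing Inequality: For any Markov chain X → Y → Z, we have I(X;Y) ≥ I(X;Z).

Here Z = f(Y) is a deterministic function of Y, forming X → Y → Z.

Original I(X;Y) = 0.0443 bits

After applying f:
P(X,Z) where Z=f(Y):
- P(X,Z=0) = P(X,Y=2)
- P(X,Z=1) = P(X,Y=0) + P(X,Y=1)

I(X;Z) = I(X;f(Y)) = 0.0407 bits

Verification: 0.0443 ≥ 0.0407 ✓

Information cannot be created by processing; the function f can only lose information about X.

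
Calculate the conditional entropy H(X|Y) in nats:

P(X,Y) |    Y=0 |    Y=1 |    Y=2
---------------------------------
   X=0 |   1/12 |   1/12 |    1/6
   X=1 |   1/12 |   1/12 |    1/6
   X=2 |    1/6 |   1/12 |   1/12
1.0608 nats

Using the chain rule: H(X|Y) = H(X,Y) - H(Y)

First, compute H(X,Y) = 2.1383 nats

Marginal P(Y) = (1/3, 1/4, 5/12)
H(Y) = 1.0776 nats

H(X|Y) = H(X,Y) - H(Y) = 2.1383 - 1.0776 = 1.0608 nats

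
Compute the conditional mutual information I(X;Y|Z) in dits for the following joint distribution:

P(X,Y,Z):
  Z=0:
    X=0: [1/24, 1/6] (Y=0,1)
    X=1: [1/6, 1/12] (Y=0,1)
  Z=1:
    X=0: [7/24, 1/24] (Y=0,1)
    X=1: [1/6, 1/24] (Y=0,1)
0.0239 dits

Conditional mutual information: I(X;Y|Z) = H(X|Z) + H(Y|Z) - H(X,Y|Z)

H(Z) = 0.2995
H(X,Z) = 0.5934 → H(X|Z) = 0.2939
H(Y,Z) = 0.5377 → H(Y|Z) = 0.2381
H(X,Y,Z) = 0.8076 → H(X,Y|Z) = 0.5081

I(X;Y|Z) = 0.2939 + 0.2381 - 0.5081 = 0.0239 dits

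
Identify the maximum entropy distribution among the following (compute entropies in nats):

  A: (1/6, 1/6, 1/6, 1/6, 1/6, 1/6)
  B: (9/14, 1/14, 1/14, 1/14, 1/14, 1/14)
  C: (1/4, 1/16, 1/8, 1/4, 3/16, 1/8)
A

For a discrete distribution over n outcomes, entropy is maximized by the uniform distribution.

Computing entropies:
H(A) = 1.7918 nats
H(B) = 1.2266 nats
H(C) = 1.7002 nats

The uniform distribution (where all probabilities equal 1/6) achieves the maximum entropy of log_e(6) = 1.7918 nats.

Distribution A has the highest entropy.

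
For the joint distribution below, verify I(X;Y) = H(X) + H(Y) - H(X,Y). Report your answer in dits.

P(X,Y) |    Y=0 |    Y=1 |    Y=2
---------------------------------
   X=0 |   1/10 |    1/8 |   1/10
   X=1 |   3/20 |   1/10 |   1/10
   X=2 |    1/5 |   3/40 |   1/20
I(X;Y) = 0.0146 dits

Mutual information has multiple equivalent forms:
- I(X;Y) = H(X) - H(X|Y)
- I(X;Y) = H(Y) - H(Y|X)
- I(X;Y) = H(X) + H(Y) - H(X,Y)

Computing all quantities:
H(X) = 0.4769, H(Y) = 0.4634, H(X,Y) = 0.9257
H(X|Y) = 0.4623, H(Y|X) = 0.4488

Verification:
H(X) - H(X|Y) = 0.4769 - 0.4623 = 0.0146
H(Y) - H(Y|X) = 0.4634 - 0.4488 = 0.0146
H(X) + H(Y) - H(X,Y) = 0.4769 + 0.4634 - 0.9257 = 0.0146

All forms give I(X;Y) = 0.0146 dits. ✓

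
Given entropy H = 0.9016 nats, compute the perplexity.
2.4635

Perplexity is e^H (or exp(H) for natural log).

H = 0.9016 nats
Perplexity = e^0.9016 = 2.4635

Interpretation: The model's uncertainty is equivalent to choosing uniformly among 2.5 options.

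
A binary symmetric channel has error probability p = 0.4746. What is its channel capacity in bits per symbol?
0.0019 bits

For a binary symmetric channel (BSC) with error probability p:
Capacity C = 1 - H(p) bits per symbol

where H(p) = -p log₂(p) - (1-p) log₂(1-p) is the binary entropy function.

H(0.4746) = 0.9981 bits
C = 1 - 0.9981 = 0.0019 bits per symbol

This means we can reliably transmit up to 0.0019 bits of information per channel use.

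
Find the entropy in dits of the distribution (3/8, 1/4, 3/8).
0.4700 dits

Shannon entropy is H(X) = -Σ p(x) log p(x).

For P = (3/8, 1/4, 3/8):
H = -3/8 × log_10(3/8) -1/4 × log_10(1/4) -3/8 × log_10(3/8)
H = 0.4700 dits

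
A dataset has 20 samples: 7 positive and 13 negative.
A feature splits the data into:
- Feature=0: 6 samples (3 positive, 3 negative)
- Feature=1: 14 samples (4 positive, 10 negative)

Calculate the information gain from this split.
0.0299 bits

Information Gain = H(Y) - H(Y|Feature)

Before split:
P(positive) = 7/20 = 0.3500
H(Y) = 0.9341 bits

After split:
Feature=0: H = 1.0000 bits (weight = 6/20)
Feature=1: H = 0.8631 bits (weight = 14/20)
H(Y|Feature) = (6/20)×1.0000 + (14/20)×0.8631 = 0.9042 bits

Information Gain = 0.9341 - 0.9042 = 0.0299 bits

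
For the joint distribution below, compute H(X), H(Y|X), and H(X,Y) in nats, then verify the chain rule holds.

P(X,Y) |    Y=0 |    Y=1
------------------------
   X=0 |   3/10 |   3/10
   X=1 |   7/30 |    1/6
H(X,Y) = 1.3606, H(X) = 0.6730, H(Y|X) = 0.6876 (all in nats)

Chain rule: H(X,Y) = H(X) + H(Y|X)

Left side — joint entropy directly:
H(X,Y) = -Σ p(x,y) log p(x,y) = 1.3606 nats

Right side — compute H(Y|X) from the conditional distributions:
P(X) = (3/5, 2/5), so H(X) = 0.6730 nats
H(Y|X) = Σ_x P(X=x) · H(Y|X=x):
  P(Y|X=0) = (1/2, 1/2), H(Y|X=0) = 0.6931, weight P(X=0) = 3/5
  P(Y|X=1) = (7/12, 5/12), H(Y|X=1) = 0.6792, weight P(X=1) = 2/5
H(Y|X) = 0.6876 nats

H(X) + H(Y|X) = 0.6730 + 0.6876 = 1.3606 nats

Both sides equal 1.3606 nats. ✓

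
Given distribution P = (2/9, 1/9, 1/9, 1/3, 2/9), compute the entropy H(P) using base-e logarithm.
1.5230 nats

Shannon entropy is H(X) = -Σ p(x) log p(x).

For P = (2/9, 1/9, 1/9, 1/3, 2/9):
H = -2/9 × log_e(2/9) -1/9 × log_e(1/9) -1/9 × log_e(1/9) -1/3 × log_e(1/3) -2/9 × log_e(2/9)
H = 1.5230 nats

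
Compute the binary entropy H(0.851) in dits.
0.1828 dits

The binary entropy function is:
H(p) = -p log(p) - (1-p) log(1-p)

H(0.851) = -0.851 × log_10(0.851) - 0.149 × log_10(0.149)
H(0.851) = 0.1828 dits

Note: Binary entropy is maximized at p=0.5 (H=1 bit) and minimized at p=0 or p=1 (H=0).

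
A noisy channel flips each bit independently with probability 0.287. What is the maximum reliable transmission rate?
0.1352 bits

For a binary symmetric channel (BSC) with error probability p:
Capacity C = 1 - H(p) bits per symbol

where H(p) = -p log₂(p) - (1-p) log₂(1-p) is the binary entropy function.

H(0.287) = 0.8648 bits
C = 1 - 0.8648 = 0.1352 bits per symbol

This means we can reliably transmit up to 0.1352 bits of information per channel use.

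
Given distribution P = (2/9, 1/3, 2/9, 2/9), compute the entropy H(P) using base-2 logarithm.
1.9749 bits

Shannon entropy is H(X) = -Σ p(x) log p(x).

For P = (2/9, 1/3, 2/9, 2/9):
H = -2/9 × log_2(2/9) -1/3 × log_2(1/3) -2/9 × log_2(2/9) -2/9 × log_2(2/9)
H = 1.9749 bits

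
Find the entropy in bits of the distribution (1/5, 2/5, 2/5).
1.5219 bits

Shannon entropy is H(X) = -Σ p(x) log p(x).

For P = (1/5, 2/5, 2/5):
H = -1/5 × log_2(1/5) -2/5 × log_2(2/5) -2/5 × log_2(2/5)
H = 1.5219 bits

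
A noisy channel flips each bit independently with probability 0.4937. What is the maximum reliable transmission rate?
0.0001 bits

For a binary symmetric channel (BSC) with error probability p:
Capacity C = 1 - H(p) bits per symbol

where H(p) = -p log₂(p) - (1-p) log₂(1-p) is the binary entropy function.

H(0.4937) = 0.9999 bits
C = 1 - 0.9999 = 0.0001 bits per symbol

This means we can reliably transmit up to 0.0001 bits of information per channel use.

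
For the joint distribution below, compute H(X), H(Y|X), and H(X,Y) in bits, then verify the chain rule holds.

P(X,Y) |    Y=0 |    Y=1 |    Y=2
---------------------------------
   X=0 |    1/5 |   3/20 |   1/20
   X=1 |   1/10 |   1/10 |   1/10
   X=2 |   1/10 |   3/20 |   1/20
H(X,Y) = 3.0464, H(X) = 1.5710, H(Y|X) = 1.4755 (all in bits)

Chain rule: H(X,Y) = H(X) + H(Y|X)

Left side — joint entropy directly:
H(X,Y) = -Σ p(x,y) log p(x,y) = 3.0464 bits

Right side — compute H(Y|X) from the conditional distributions:
P(X) = (2/5, 3/10, 3/10), so H(X) = 1.5710 bits
H(Y|X) = Σ_x P(X=x) · H(Y|X=x):
  P(Y|X=0) = (1/2, 3/8, 1/8), H(Y|X=0) = 1.4056, weight P(X=0) = 2/5
  P(Y|X=1) = (1/3, 1/3, 1/3), H(Y|X=1) = 1.5850, weight P(X=1) = 3/10
  P(Y|X=2) = (1/3, 1/2, 1/6), H(Y|X=2) = 1.4591, weight P(X=2) = 3/10
H(Y|X) = 1.4755 bits

H(X) + H(Y|X) = 1.5710 + 1.4755 = 3.0464 bits

Both sides equal 3.0464 bits. ✓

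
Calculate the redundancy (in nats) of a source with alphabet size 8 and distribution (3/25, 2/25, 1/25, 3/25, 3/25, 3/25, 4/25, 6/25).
0.0952 nats

Redundancy measures how far a source is from maximum entropy:
R = H_max - H(X)

Maximum entropy for 8 symbols: H_max = log_e(8) = 2.0794 nats
Actual entropy: H(X) = 1.9843 nats
Redundancy: R = 2.0794 - 1.9843 = 0.0952 nats

This redundancy represents potential for compression: the source could be compressed by 0.0952 nats per symbol.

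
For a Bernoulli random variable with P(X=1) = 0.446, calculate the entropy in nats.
0.6873 nats

The binary entropy function is:
H(p) = -p log(p) - (1-p) log(1-p)

H(0.446) = -0.446 × log_e(0.446) - 0.554 × log_e(0.554)
H(0.446) = 0.6873 nats

Note: Binary entropy is maximized at p=0.5 (H=1 bit) and minimized at p=0 or p=1 (H=0).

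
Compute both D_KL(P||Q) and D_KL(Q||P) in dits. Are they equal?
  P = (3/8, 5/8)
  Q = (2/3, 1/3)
D_KL(P||Q) = 0.0769, D_KL(Q||P) = 0.0756

KL divergence is not symmetric: D_KL(P||Q) ≠ D_KL(Q||P) in general.

D_KL(P||Q) = 0.0769 dits
D_KL(Q||P) = 0.0756 dits

No, they are not equal!

This asymmetry is why KL divergence is not a true distance metric.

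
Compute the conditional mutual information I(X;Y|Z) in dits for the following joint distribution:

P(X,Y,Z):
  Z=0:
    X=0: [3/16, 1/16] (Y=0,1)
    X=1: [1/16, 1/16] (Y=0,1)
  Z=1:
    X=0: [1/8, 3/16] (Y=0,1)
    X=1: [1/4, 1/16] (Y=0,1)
0.0284 dits

Conditional mutual information: I(X;Y|Z) = H(X|Z) + H(Y|Z) - H(X,Y|Z)

H(Z) = 0.2873
H(X,Z) = 0.5791 → H(X|Z) = 0.2918
H(Y,Z) = 0.5737 → H(Y|Z) = 0.2863
H(X,Y,Z) = 0.8371 → H(X,Y|Z) = 0.5497

I(X;Y|Z) = 0.2918 + 0.2863 - 0.5497 = 0.0284 dits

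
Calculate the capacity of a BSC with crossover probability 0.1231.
0.4618 bits

For a binary symmetric channel (BSC) with error probability p:
Capacity C = 1 - H(p) bits per symbol

where H(p) = -p log₂(p) - (1-p) log₂(1-p) is the binary entropy function.

H(0.1231) = 0.5382 bits
C = 1 - 0.5382 = 0.4618 bits per symbol

This means we can reliably transmit up to 0.4618 bits of information per channel use.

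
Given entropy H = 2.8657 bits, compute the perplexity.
7.2889

Perplexity is 2^H (or exp(H) for natural log).

H = 2.8657 bits
Perplexity = 2^2.8657 = 7.2889

Interpretation: The model's uncertainty is equivalent to choosing uniformly among 7.3 options.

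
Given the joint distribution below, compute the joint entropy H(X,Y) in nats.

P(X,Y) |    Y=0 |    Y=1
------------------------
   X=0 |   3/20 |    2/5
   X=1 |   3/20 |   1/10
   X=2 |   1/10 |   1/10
1.6264 nats

Joint entropy is H(X,Y) = -Σ_{x,y} p(x,y) log p(x,y).

Summing over all non-zero entries:
H(X,Y) = -[3/20·log_e(3/20) + 2/5·log_e(2/5) + 3/20·log_e(3/20) + 1/10·log_e(1/10) + 1/10·log_e(1/10) + 1/10·log_e(1/10)]
H(X,Y) = 1.6264 nats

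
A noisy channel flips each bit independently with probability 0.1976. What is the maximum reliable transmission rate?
0.2829 bits

For a binary symmetric channel (BSC) with error probability p:
Capacity C = 1 - H(p) bits per symbol

where H(p) = -p log₂(p) - (1-p) log₂(1-p) is the binary entropy function.

H(0.1976) = 0.7171 bits
C = 1 - 0.7171 = 0.2829 bits per symbol

This means we can reliably transmit up to 0.2829 bits of information per channel use.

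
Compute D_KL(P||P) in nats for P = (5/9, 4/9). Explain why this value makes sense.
0.0000 nats

KL divergence satisfies the Gibbs inequality: D_KL(P||Q) ≥ 0 for all distributions P, Q.

D_KL(P||Q) = Σ p(x) log(p(x)/q(x))
Each term is p(x) × log_e(p(x)/p(x)) = p(x) × log_e(1) = 0, so the sum is 0.
D_KL(P||Q) = 0.0000 nats

When P = Q, the KL divergence is exactly 0, as there is no 'divergence' between identical distributions.

This non-negativity is a fundamental property: relative entropy cannot be negative because it measures how different Q is from P.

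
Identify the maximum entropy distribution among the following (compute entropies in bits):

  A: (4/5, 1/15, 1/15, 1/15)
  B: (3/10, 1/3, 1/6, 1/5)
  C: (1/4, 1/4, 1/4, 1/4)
C

For a discrete distribution over n outcomes, entropy is maximized by the uniform distribution.

Computing entropies:
H(A) = 1.0389 bits
H(B) = 1.9446 bits
H(C) = 2.0000 bits

The uniform distribution (where all probabilities equal 1/4) achieves the maximum entropy of log_2(4) = 2.0000 bits.

Distribution C has the highest entropy.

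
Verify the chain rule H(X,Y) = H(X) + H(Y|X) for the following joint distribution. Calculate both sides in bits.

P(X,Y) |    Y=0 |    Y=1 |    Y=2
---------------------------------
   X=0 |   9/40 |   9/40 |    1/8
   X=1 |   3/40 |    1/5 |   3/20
H(X,Y) = 2.4986, H(X) = 0.9837, H(Y|X) = 1.5149 (all in bits)

Chain rule: H(X,Y) = H(X) + H(Y|X)

Left side — joint entropy directly:
H(X,Y) = -Σ p(x,y) log p(x,y) = 2.4986 bits

Right side — compute H(Y|X) from the conditional distributions:
P(X) = (23/40, 17/40), so H(X) = 0.9837 bits
H(Y|X) = Σ_x P(X=x) · H(Y|X=x):
  P(Y|X=0) = (9/23, 9/23, 5/23), H(Y|X=0) = 1.5380, weight P(X=0) = 23/40
  P(Y|X=1) = (3/17, 8/17, 6/17), H(Y|X=1) = 1.4837, weight P(X=1) = 17/40
H(Y|X) = 1.5149 bits

H(X) + H(Y|X) = 0.9837 + 1.5149 = 2.4986 bits

Both sides equal 2.4986 bits. ✓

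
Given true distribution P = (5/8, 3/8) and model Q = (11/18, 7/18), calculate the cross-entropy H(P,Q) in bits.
0.9550 bits

Cross-entropy: H(P,Q) = -Σ p(x) log q(x)

Alternatively: H(P,Q) = H(P) + D_KL(P||Q)
H(P) = 0.9544 bits
D_KL(P||Q) = 0.0006 bits

H(P,Q) = 0.9544 + 0.0006 = 0.9550 bits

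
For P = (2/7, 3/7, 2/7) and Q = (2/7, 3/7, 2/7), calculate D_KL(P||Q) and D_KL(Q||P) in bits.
D_KL(P||Q) = 0.0000, D_KL(Q||P) = 0.0000

KL divergence is not symmetric: D_KL(P||Q) ≠ D_KL(Q||P) in general.

D_KL(P||Q) = 0.0000 bits
D_KL(Q||P) = 0.0000 bits

In this case they happen to be equal (to 4 decimal places).

This asymmetry is why KL divergence is not a true distance metric.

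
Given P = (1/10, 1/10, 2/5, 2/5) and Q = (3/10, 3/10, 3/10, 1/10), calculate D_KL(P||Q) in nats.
0.4499 nats

KL divergence: D_KL(P||Q) = Σ p(x) log(p(x)/q(x))

Computing term by term:
  x=0: 1/10 × log_e[(1/10)/(3/10)] = 1/10 × -1.0986 = -0.1099
  x=1: 1/10 × log_e[(1/10)/(3/10)] = 1/10 × -1.0986 = -0.1099
  x=2: 2/5 × log_e[(2/5)/(3/10)] = 2/5 × 0.2877 = 0.1151
  x=3: 2/5 × log_e[(2/5)/(1/10)] = 2/5 × 1.3863 = 0.5545

D_KL(P||Q) = 0.4499 nats

Note: KL divergence is always non-negative and equals 0 iff P = Q.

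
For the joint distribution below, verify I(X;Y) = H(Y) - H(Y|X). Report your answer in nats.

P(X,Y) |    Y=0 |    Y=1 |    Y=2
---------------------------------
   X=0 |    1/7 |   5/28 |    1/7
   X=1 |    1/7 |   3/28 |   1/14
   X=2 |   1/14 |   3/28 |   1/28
I(X;Y) = 0.0162 nats

Mutual information has multiple equivalent forms:
- I(X;Y) = H(X) - H(X|Y)
- I(X;Y) = H(Y) - H(Y|X)
- I(X;Y) = H(X) + H(Y) - H(X,Y)

Computing all quantities:
H(X) = 1.0511, H(Y) = 1.0813, H(X,Y) = 2.1162
H(X|Y) = 1.0349, H(Y|X) = 1.0651

Verification:
H(X) - H(X|Y) = 1.0511 - 1.0349 = 0.0162
H(Y) - H(Y|X) = 1.0813 - 1.0651 = 0.0162
H(X) + H(Y) - H(X,Y) = 1.0511 + 1.0813 - 2.1162 = 0.0162

All forms give I(X;Y) = 0.0162 nats. ✓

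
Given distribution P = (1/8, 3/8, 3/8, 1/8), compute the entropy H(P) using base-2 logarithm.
1.8113 bits

Shannon entropy is H(X) = -Σ p(x) log p(x).

For P = (1/8, 3/8, 3/8, 1/8):
H = -1/8 × log_2(1/8) -3/8 × log_2(3/8) -3/8 × log_2(3/8) -1/8 × log_2(1/8)
H = 1.8113 bits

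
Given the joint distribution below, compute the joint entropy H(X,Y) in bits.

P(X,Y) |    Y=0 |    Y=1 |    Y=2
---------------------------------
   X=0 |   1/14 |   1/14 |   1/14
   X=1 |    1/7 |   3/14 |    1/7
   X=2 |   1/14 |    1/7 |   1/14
3.0391 bits

Joint entropy is H(X,Y) = -Σ_{x,y} p(x,y) log p(x,y).

Summing over all non-zero entries:
H(X,Y) = -[1/14·log_2(1/14) + 1/14·log_2(1/14) + 1/14·log_2(1/14) + 1/7·log_2(1/7) + 3/14·log_2(3/14) + 1/7·log_2(1/7) + 1/14·log_2(1/14) + 1/7·log_2(1/7) + 1/14·log_2(1/14)]
H(X,Y) = 3.0391 bits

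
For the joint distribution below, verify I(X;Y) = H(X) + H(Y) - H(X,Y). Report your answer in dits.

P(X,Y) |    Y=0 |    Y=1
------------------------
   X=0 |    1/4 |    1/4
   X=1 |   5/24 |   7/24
I(X;Y) = 0.0015 dits

Mutual information has multiple equivalent forms:
- I(X;Y) = H(X) - H(X|Y)
- I(X;Y) = H(Y) - H(Y|X)
- I(X;Y) = H(X) + H(Y) - H(X,Y)

Computing all quantities:
H(X) = 0.3010, H(Y) = 0.2995, H(X,Y) = 0.5990
H(X|Y) = 0.2995, H(Y|X) = 0.2980

Verification:
H(X) - H(X|Y) = 0.3010 - 0.2995 = 0.0015
H(Y) - H(Y|X) = 0.2995 - 0.2980 = 0.0015
H(X) + H(Y) - H(X,Y) = 0.3010 + 0.2995 - 0.5990 = 0.0015

All forms give I(X;Y) = 0.0015 dits. ✓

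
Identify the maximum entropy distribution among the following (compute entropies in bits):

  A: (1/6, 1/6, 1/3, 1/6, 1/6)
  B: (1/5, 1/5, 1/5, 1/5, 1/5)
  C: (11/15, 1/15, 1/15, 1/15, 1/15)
B

For a discrete distribution over n outcomes, entropy is maximized by the uniform distribution.

Computing entropies:
H(A) = 2.2516 bits
H(B) = 2.3219 bits
H(C) = 1.3700 bits

The uniform distribution (where all probabilities equal 1/5) achieves the maximum entropy of log_2(5) = 2.3219 bits.

Distribution B has the highest entropy.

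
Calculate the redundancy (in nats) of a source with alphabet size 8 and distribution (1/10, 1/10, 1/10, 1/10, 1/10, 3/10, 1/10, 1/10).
0.1064 nats

Redundancy measures how far a source is from maximum entropy:
R = H_max - H(X)

Maximum entropy for 8 symbols: H_max = log_e(8) = 2.0794 nats
Actual entropy: H(X) = 1.9730 nats
Redundancy: R = 2.0794 - 1.9730 = 0.1064 nats

This redundancy represents potential for compression: the source could be compressed by 0.1064 nats per symbol.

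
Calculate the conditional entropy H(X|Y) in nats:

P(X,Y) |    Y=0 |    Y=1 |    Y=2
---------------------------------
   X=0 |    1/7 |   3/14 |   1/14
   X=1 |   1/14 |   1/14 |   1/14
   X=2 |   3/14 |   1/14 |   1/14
1.0083 nats

Using the chain rule: H(X|Y) = H(X,Y) - H(Y)

First, compute H(X,Y) = 2.0692 nats

Marginal P(Y) = (3/7, 5/14, 3/14)
H(Y) = 1.0609 nats

H(X|Y) = H(X,Y) - H(Y) = 2.0692 - 1.0609 = 1.0083 nats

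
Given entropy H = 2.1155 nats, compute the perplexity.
8.2937

Perplexity is e^H (or exp(H) for natural log).

H = 2.1155 nats
Perplexity = e^2.1155 = 8.2937

Interpretation: The model's uncertainty is equivalent to choosing uniformly among 8.3 options.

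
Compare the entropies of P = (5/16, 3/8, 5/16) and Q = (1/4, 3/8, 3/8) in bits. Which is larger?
P

Computing entropies in bits:
H(P) = 1.5794
H(Q) = 1.5613

Distribution P has higher entropy.

Intuition: The distribution closer to uniform (more spread out) has higher entropy.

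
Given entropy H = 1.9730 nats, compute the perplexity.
7.1922

Perplexity is e^H (or exp(H) for natural log).

H = 1.9730 nats
Perplexity = e^1.9730 = 7.1922

Interpretation: The model's uncertainty is equivalent to choosing uniformly among 7.2 options.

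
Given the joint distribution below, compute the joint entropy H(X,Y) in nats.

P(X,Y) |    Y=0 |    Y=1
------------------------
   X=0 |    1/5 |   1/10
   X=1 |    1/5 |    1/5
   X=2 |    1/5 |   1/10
1.7481 nats

Joint entropy is H(X,Y) = -Σ_{x,y} p(x,y) log p(x,y).

Summing over all non-zero entries:
H(X,Y) = -[1/5·log_e(1/5) + 1/10·log_e(1/10) + 1/5·log_e(1/5) + 1/5·log_e(1/5) + 1/5·log_e(1/5) + 1/10·log_e(1/10)]
H(X,Y) = 1.7481 nats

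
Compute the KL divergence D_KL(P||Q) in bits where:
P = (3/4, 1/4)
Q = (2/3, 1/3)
0.0237 bits

KL divergence: D_KL(P||Q) = Σ p(x) log(p(x)/q(x))

Computing term by term:
  x=0: 3/4 × log_2[(3/4)/(2/3)] = 3/4 × 0.1699 = 0.1274
  x=1: 1/4 × log_2[(1/4)/(1/3)] = 1/4 × -0.4150 = -0.1038

D_KL(P||Q) = 0.0237 bits

Note: KL divergence is always non-negative and equals 0 iff P = Q.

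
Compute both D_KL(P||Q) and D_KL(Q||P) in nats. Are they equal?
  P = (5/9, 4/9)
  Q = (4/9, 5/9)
D_KL(P||Q) = 0.0248, D_KL(Q||P) = 0.0248

KL divergence is not symmetric: D_KL(P||Q) ≠ D_KL(Q||P) in general.

D_KL(P||Q) = 0.0248 nats
D_KL(Q||P) = 0.0248 nats

In this case they happen to be equal (to 4 decimal places).

This asymmetry is why KL divergence is not a true distance metric.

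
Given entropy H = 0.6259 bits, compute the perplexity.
1.5432

Perplexity is 2^H (or exp(H) for natural log).

H = 0.6259 bits
Perplexity = 2^0.6259 = 1.5432

Interpretation: The model's uncertainty is equivalent to choosing uniformly among 1.5 options.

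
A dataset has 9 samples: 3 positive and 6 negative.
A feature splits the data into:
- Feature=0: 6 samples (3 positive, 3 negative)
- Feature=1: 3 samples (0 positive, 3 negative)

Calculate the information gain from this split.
0.2516 bits

Information Gain = H(Y) - H(Y|Feature)

Before split:
P(positive) = 3/9 = 0.3333
H(Y) = 0.9183 bits

After split:
Feature=0: H = 1.0000 bits (weight = 6/9)
Feature=1: H = 0.0000 bits (weight = 3/9)
H(Y|Feature) = (6/9)×1.0000 + (3/9)×0.0000 = 0.6667 bits

Information Gain = 0.9183 - 0.6667 = 0.2516 bits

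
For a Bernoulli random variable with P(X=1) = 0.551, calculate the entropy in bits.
0.9925 bits

The binary entropy function is:
H(p) = -p log(p) - (1-p) log(1-p)

H(0.551) = -0.551 × log_2(0.551) - 0.449 × log_2(0.449)
H(0.551) = 0.9925 bits

Note: Binary entropy is maximized at p=0.5 (H=1 bit) and minimized at p=0 or p=1 (H=0).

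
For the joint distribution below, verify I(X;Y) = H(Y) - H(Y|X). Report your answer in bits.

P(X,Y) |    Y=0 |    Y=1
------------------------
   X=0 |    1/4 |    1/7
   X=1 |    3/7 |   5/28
I(X;Y) = 0.0038 bits

Mutual information has multiple equivalent forms:
- I(X;Y) = H(X) - H(X|Y)
- I(X;Y) = H(Y) - H(Y|X)
- I(X;Y) = H(X) + H(Y) - H(X,Y)

Computing all quantities:
H(X) = 0.9666, H(Y) = 0.9059, H(X,Y) = 1.8688
H(X|Y) = 0.9628, H(Y|X) = 0.9021

Verification:
H(X) - H(X|Y) = 0.9666 - 0.9628 = 0.0038
H(Y) - H(Y|X) = 0.9059 - 0.9021 = 0.0038
H(X) + H(Y) - H(X,Y) = 0.9666 + 0.9059 - 1.8688 = 0.0038

All forms give I(X;Y) = 0.0038 bits. ✓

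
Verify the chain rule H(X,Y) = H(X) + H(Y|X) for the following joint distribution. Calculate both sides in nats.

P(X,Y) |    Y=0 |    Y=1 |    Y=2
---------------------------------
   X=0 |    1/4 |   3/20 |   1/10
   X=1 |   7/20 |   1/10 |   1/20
H(X,Y) = 1.6089, H(X) = 0.6931, H(Y|X) = 0.9157 (all in nats)

Chain rule: H(X,Y) = H(X) + H(Y|X)

Left side — joint entropy directly:
H(X,Y) = -Σ p(x,y) log p(x,y) = 1.6089 nats

Right side — compute H(Y|X) from the conditional distributions:
P(X) = (1/2, 1/2), so H(X) = 0.6931 nats
H(Y|X) = Σ_x P(X=x) · H(Y|X=x):
  P(Y|X=0) = (1/2, 3/10, 1/5), H(Y|X=0) = 1.0297, weight P(X=0) = 1/2
  P(Y|X=1) = (7/10, 1/5, 1/10), H(Y|X=1) = 0.8018, weight P(X=1) = 1/2
H(Y|X) = 0.9157 nats

H(X) + H(Y|X) = 0.6931 + 0.9157 = 1.6089 nats

Both sides equal 1.6089 nats. ✓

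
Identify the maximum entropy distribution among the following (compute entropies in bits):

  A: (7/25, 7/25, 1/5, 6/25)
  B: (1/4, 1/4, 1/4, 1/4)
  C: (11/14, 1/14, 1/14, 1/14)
B

For a discrete distribution over n outcomes, entropy is maximized by the uniform distribution.

Computing entropies:
H(A) = 1.9870 bits
H(B) = 2.0000 bits
H(C) = 1.0892 bits

The uniform distribution (where all probabilities equal 1/4) achieves the maximum entropy of log_2(4) = 2.0000 bits.

Distribution B has the highest entropy.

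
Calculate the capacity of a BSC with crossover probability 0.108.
0.5061 bits

For a binary symmetric channel (BSC) with error probability p:
Capacity C = 1 - H(p) bits per symbol

where H(p) = -p log₂(p) - (1-p) log₂(1-p) is the binary entropy function.

H(0.108) = 0.4939 bits
C = 1 - 0.4939 = 0.5061 bits per symbol

This means we can reliably transmit up to 0.5061 bits of information per channel use.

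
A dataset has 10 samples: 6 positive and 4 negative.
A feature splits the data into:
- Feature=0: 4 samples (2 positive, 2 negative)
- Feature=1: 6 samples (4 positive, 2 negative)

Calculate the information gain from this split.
0.0200 bits

Information Gain = H(Y) - H(Y|Feature)

Before split:
P(positive) = 6/10 = 0.6000
H(Y) = 0.9710 bits

After split:
Feature=0: H = 1.0000 bits (weight = 4/10)
Feature=1: H = 0.9183 bits (weight = 6/10)
H(Y|Feature) = (4/10)×1.0000 + (6/10)×0.9183 = 0.9510 bits

Information Gain = 0.9710 - 0.9510 = 0.0200 bits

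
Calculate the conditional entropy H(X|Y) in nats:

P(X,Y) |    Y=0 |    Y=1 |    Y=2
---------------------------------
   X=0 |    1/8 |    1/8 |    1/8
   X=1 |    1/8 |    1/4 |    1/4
0.6507 nats

Using the chain rule: H(X|Y) = H(X,Y) - H(Y)

First, compute H(X,Y) = 1.7329 nats

Marginal P(Y) = (1/4, 3/8, 3/8)
H(Y) = 1.0822 nats

H(X|Y) = H(X,Y) - H(Y) = 1.7329 - 1.0822 = 0.6507 nats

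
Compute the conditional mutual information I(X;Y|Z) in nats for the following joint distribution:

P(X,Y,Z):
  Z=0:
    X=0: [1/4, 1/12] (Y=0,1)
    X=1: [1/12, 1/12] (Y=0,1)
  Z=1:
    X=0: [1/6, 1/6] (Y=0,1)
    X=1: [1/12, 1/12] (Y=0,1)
0.0153 nats

Conditional mutual information: I(X;Y|Z) = H(X|Z) + H(Y|Z) - H(X,Y|Z)

H(Z) = 0.6931
H(X,Z) = 1.3297 → H(X|Z) = 0.6365
H(Y,Z) = 1.3580 → H(Y|Z) = 0.6648
H(X,Y,Z) = 1.9792 → H(X,Y|Z) = 1.2861

I(X;Y|Z) = 0.6365 + 0.6648 - 1.2861 = 0.0153 nats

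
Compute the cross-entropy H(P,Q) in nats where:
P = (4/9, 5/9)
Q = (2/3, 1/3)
0.7905 nats

Cross-entropy: H(P,Q) = -Σ p(x) log q(x)

Alternatively: H(P,Q) = H(P) + D_KL(P||Q)
H(P) = 0.6870 nats
D_KL(P||Q) = 0.1036 nats

H(P,Q) = 0.6870 + 0.1036 = 0.7905 nats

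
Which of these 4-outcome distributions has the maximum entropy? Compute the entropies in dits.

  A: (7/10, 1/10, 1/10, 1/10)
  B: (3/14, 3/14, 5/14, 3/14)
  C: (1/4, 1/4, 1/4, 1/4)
C

For a discrete distribution over n outcomes, entropy is maximized by the uniform distribution.

Computing entropies:
H(A) = 0.4084 dits
H(B) = 0.5898 dits
H(C) = 0.6021 dits

The uniform distribution (where all probabilities equal 1/4) achieves the maximum entropy of log_10(4) = 0.6021 dits.

Distribution C has the highest entropy.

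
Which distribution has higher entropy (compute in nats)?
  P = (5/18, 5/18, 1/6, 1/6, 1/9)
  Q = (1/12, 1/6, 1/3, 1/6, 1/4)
P

Computing entropies in nats:
H(P) = 1.5530
H(Q) = 1.5171

Distribution P has higher entropy.

Intuition: The distribution closer to uniform (more spread out) has higher entropy.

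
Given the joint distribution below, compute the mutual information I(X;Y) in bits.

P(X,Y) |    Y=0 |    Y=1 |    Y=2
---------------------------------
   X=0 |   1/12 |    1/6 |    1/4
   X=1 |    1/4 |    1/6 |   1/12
0.1258 bits

Mutual information: I(X;Y) = H(X) + H(Y) - H(X,Y)

Marginals:
P(X) = (1/2, 1/2), H(X) = 1.0000 bits
P(Y) = (1/3, 1/3, 1/3), H(Y) = 1.5850 bits

Joint entropy: H(X,Y) = 2.4591 bits

I(X;Y) = 1.0000 + 1.5850 - 2.4591 = 0.1258 bits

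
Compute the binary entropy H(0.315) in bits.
0.8989 bits

The binary entropy function is:
H(p) = -p log(p) - (1-p) log(1-p)

H(0.315) = -0.315 × log_2(0.315) - 0.685 × log_2(0.685)
H(0.315) = 0.8989 bits

Note: Binary entropy is maximized at p=0.5 (H=1 bit) and minimized at p=0 or p=1 (H=0).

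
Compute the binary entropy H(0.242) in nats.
0.5534 nats

The binary entropy function is:
H(p) = -p log(p) - (1-p) log(1-p)

H(0.242) = -0.242 × log_e(0.242) - 0.758 × log_e(0.758)
H(0.242) = 0.5534 nats

Note: Binary entropy is maximized at p=0.5 (H=1 bit) and minimized at p=0 or p=1 (H=0).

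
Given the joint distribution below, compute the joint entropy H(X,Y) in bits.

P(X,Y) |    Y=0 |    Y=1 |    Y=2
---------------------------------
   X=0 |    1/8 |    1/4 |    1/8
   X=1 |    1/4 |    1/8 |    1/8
2.5000 bits

Joint entropy is H(X,Y) = -Σ_{x,y} p(x,y) log p(x,y).

Summing over all non-zero entries:
H(X,Y) = -[1/8·log_2(1/8) + 1/4·log_2(1/4) + 1/8·log_2(1/8) + 1/4·log_2(1/4) + 1/8·log_2(1/8) + 1/8·log_2(1/8)]
H(X,Y) = 2.5000 bits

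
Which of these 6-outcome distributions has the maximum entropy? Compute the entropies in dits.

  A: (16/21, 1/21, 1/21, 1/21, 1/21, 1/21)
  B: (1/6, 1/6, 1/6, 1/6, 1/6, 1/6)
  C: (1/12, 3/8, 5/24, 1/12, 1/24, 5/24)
B

For a discrete distribution over n outcomes, entropy is maximized by the uniform distribution.

Computing entropies:
H(A) = 0.4048 dits
H(B) = 0.7782 dits
H(C) = 0.6810 dits

The uniform distribution (where all probabilities equal 1/6) achieves the maximum entropy of log_10(6) = 0.7782 dits.

Distribution B has the highest entropy.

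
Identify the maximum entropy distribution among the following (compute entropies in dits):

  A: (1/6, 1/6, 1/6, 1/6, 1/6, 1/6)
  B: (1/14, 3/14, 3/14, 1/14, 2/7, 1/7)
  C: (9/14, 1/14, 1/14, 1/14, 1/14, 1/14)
A

For a discrete distribution over n outcomes, entropy is maximized by the uniform distribution.

Computing entropies:
H(A) = 0.7782 dits
H(B) = 0.7266 dits
H(C) = 0.5327 dits

The uniform distribution (where all probabilities equal 1/6) achieves the maximum entropy of log_10(6) = 0.7782 dits.

Distribution A has the highest entropy.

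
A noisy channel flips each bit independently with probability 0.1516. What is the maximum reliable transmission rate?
0.3862 bits

For a binary symmetric channel (BSC) with error probability p:
Capacity C = 1 - H(p) bits per symbol

where H(p) = -p log₂(p) - (1-p) log₂(1-p) is the binary entropy function.

H(0.1516) = 0.6138 bits
C = 1 - 0.6138 = 0.3862 bits per symbol

This means we can reliably transmit up to 0.3862 bits of information per channel use.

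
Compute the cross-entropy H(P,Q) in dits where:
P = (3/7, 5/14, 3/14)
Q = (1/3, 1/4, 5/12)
0.5010 dits

Cross-entropy: H(P,Q) = -Σ p(x) log q(x)

Alternatively: H(P,Q) = H(P) + D_KL(P||Q)
H(P) = 0.4608 dits
D_KL(P||Q) = 0.0402 dits

H(P,Q) = 0.4608 + 0.0402 = 0.5010 dits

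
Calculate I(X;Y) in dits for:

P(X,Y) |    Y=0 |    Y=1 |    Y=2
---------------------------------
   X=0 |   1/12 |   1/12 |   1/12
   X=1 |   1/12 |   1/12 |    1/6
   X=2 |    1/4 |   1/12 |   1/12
0.0262 dits

Mutual information: I(X;Y) = H(X) + H(Y) - H(X,Y)

Marginals:
P(X) = (1/4, 1/3, 5/12), H(X) = 0.4680 dits
P(Y) = (5/12, 1/4, 1/3), H(Y) = 0.4680 dits

Joint entropy: H(X,Y) = 0.9097 dits

I(X;Y) = 0.4680 + 0.4680 - 0.9097 = 0.0262 dits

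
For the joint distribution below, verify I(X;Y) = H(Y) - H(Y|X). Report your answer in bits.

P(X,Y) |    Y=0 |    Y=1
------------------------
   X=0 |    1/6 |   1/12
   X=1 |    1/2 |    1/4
I(X;Y) = 0.0000 bits

Mutual information has multiple equivalent forms:
- I(X;Y) = H(X) - H(X|Y)
- I(X;Y) = H(Y) - H(Y|X)
- I(X;Y) = H(X) + H(Y) - H(X,Y)

Computing all quantities:
H(X) = 0.8113, H(Y) = 0.9183, H(X,Y) = 1.7296
H(X|Y) = 0.8113, H(Y|X) = 0.9183

Verification:
H(X) - H(X|Y) = 0.8113 - 0.8113 = 0.0000
H(Y) - H(Y|X) = 0.9183 - 0.9183 = 0.0000
H(X) + H(Y) - H(X,Y) = 0.8113 + 0.9183 - 1.7296 = 0.0000

All forms give I(X;Y) = 0.0000 bits. ✓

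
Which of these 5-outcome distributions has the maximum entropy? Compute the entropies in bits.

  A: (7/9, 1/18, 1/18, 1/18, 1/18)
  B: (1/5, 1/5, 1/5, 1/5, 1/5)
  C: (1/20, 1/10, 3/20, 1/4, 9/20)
B

For a discrete distribution over n outcomes, entropy is maximized by the uniform distribution.

Computing entropies:
H(A) = 1.2086 bits
H(B) = 2.3219 bits
H(C) = 1.9772 bits

The uniform distribution (where all probabilities equal 1/5) achieves the maximum entropy of log_2(5) = 2.3219 bits.

Distribution B has the highest entropy.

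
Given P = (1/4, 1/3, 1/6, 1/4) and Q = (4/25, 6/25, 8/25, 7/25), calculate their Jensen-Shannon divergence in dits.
0.0093 dits

Jensen-Shannon divergence is:
JSD(P||Q) = 0.5 × D_KL(P||M) + 0.5 × D_KL(Q||M)
where M = 0.5 × (P + Q) is the mixture distribution.

M = 0.5 × (1/4, 1/3, 1/6, 1/4) + 0.5 × (4/25, 6/25, 8/25, 7/25) = (0.205, 0.286667, 0.243333, 0.265)

D_KL(P||M) = 0.0097 dits
D_KL(Q||M) = 0.0090 dits

JSD(P||Q) = 0.5 × 0.0097 + 0.5 × 0.0090 = 0.0093 dits

Unlike KL divergence, JSD is symmetric and bounded: 0 ≤ JSD ≤ log(2).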